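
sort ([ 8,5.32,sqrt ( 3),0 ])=[ 0,  sqrt(3 ), 5.32,8]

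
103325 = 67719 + 35606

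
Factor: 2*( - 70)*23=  - 3220 = - 2^2 * 5^1*7^1*23^1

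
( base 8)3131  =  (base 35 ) 1bf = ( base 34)1dr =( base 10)1625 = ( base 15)735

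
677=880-203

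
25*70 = 1750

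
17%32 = 17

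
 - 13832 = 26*(- 532) 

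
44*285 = 12540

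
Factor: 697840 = 2^4*5^1*11^1*13^1*61^1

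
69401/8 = 69401/8 = 8675.12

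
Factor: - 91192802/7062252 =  - 2^( - 1) * 3^(-1)*2803^1*16267^1*588521^( - 1) = -45596401/3531126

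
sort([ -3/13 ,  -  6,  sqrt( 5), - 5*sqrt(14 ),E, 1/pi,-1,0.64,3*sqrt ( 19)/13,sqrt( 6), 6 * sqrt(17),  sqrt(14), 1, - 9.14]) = [  -  5 * sqrt(14), - 9.14,  -  6, -1, - 3/13,  1/pi , 0.64, 1, 3*sqrt( 19)/13,sqrt( 5), sqrt(6),E, sqrt (14 ), 6*sqrt( 17 )] 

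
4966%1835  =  1296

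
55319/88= 628 +5/8 = 628.62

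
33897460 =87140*389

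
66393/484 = 66393/484 = 137.18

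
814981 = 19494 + 795487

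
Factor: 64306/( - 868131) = - 2/27 = -2^1*3^( - 3)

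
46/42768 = 23/21384 = 0.00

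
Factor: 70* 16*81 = 2^5*3^4*5^1*7^1 = 90720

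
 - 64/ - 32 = 2  +  0/1 = 2.00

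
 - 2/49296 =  - 1 + 24647/24648 = - 0.00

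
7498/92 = 163/2= 81.50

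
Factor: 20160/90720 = 2^1*3^( - 2) = 2/9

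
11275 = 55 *205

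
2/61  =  2/61  =  0.03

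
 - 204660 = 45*(-4548 ) 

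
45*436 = 19620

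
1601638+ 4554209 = 6155847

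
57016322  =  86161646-29145324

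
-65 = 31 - 96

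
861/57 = 15  +  2/19 = 15.11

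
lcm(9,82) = 738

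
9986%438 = 350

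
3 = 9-6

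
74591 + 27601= 102192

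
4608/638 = 7 + 71/319 = 7.22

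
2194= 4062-1868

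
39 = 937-898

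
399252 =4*99813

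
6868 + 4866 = 11734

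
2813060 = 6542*430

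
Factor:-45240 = -2^3 * 3^1*5^1*13^1*29^1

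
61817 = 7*8831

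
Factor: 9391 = 9391^1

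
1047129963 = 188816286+858313677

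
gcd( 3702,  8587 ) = 1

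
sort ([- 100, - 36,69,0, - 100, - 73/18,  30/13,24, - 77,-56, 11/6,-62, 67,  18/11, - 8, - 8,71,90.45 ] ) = [ - 100,-100, - 77, - 62, - 56, - 36, - 8, - 8, - 73/18,  0,18/11, 11/6,30/13, 24 , 67,69,71,90.45]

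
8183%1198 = 995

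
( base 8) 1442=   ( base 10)802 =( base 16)322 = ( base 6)3414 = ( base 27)12J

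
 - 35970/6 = -5995=-5995.00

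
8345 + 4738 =13083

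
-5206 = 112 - 5318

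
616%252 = 112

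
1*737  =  737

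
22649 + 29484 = 52133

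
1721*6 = 10326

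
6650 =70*95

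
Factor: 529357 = 529357^1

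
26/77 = 26/77 = 0.34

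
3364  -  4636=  - 1272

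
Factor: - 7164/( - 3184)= 2^ (-2 )*3^2 = 9/4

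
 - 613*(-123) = 75399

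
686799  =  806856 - 120057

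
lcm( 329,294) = 13818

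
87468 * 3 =262404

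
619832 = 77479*8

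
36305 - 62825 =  - 26520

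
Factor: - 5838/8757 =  - 2/3 =- 2^1*3^( - 1)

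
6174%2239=1696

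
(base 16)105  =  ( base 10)261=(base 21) C9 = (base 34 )7N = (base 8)405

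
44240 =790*56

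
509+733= 1242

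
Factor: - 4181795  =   - 5^1* 41^1*20399^1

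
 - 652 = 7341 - 7993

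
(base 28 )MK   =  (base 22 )16k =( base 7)1566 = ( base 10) 636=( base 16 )27C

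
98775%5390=1755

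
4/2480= 1/620=0.00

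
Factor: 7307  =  7307^1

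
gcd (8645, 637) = 91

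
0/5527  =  0 = 0.00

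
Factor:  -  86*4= - 344   =  -2^3* 43^1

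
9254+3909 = 13163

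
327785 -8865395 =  -8537610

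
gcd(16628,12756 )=4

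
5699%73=5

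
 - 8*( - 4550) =36400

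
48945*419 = 20507955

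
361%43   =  17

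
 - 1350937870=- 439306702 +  - 911631168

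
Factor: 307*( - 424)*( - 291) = 2^3*3^1*53^1*97^1 * 307^1 = 37878888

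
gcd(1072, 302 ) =2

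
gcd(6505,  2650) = 5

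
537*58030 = 31162110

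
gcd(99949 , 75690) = 1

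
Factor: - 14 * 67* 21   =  -19698 = - 2^1*3^1*7^2*67^1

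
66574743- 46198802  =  20375941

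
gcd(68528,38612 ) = 4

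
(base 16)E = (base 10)14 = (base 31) e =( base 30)E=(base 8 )16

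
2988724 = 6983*428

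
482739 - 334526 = 148213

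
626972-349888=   277084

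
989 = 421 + 568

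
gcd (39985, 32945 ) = 55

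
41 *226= 9266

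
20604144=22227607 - 1623463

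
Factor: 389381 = 389381^1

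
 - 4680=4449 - 9129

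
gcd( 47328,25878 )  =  6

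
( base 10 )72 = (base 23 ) 33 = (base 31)2A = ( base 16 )48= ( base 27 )2I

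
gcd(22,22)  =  22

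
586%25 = 11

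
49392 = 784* 63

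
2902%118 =70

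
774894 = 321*2414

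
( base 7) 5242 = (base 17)667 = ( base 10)1843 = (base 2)11100110011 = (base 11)1426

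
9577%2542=1951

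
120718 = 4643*26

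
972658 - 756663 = 215995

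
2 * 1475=2950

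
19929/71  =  19929/71 = 280.69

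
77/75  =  1 + 2/75 =1.03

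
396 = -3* (-132 ) 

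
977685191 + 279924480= 1257609671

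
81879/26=3149 + 5/26  =  3149.19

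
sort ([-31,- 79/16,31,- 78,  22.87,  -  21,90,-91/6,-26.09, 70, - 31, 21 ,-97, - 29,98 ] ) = [  -  97, - 78,-31,-31, - 29,-26.09, - 21 ,- 91/6 ,-79/16,  21 , 22.87,31 , 70,90, 98]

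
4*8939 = 35756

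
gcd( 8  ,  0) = 8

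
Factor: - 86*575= -2^1*5^2*23^1*43^1 = - 49450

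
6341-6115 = 226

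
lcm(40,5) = 40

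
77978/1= 77978 = 77978.00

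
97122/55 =1765 + 47/55  =  1765.85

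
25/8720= 5/1744 =0.00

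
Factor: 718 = 2^1*359^1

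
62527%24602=13323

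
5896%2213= 1470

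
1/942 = 1/942 = 0.00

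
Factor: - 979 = -11^1*89^1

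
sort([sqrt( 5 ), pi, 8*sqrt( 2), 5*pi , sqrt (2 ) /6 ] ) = [ sqrt( 2 ) /6,  sqrt( 5 ),pi,8*sqrt( 2 ), 5*pi ]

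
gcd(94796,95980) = 4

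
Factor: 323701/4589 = 7^1*13^(-1) * 131^1= 917/13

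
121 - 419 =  - 298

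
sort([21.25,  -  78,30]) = [  -  78  ,  21.25,30]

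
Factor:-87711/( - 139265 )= 507/805 = 3^1 * 5^( - 1 ) * 7^(  -  1)*13^2*23^( - 1) 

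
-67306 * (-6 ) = 403836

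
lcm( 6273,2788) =25092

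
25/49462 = 25/49462 = 0.00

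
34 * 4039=137326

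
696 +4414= 5110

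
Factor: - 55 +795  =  740 = 2^2 * 5^1*37^1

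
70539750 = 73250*963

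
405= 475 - 70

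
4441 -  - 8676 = 13117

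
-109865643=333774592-443640235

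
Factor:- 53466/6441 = - 938/113 =- 2^1*7^1 * 67^1*113^( - 1 ) 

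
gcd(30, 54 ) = 6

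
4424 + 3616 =8040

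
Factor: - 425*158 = -67150 = - 2^1*5^2*17^1*79^1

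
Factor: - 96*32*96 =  - 2^15*3^2 = - 294912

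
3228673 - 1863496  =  1365177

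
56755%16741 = 6532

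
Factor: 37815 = 3^1 * 5^1 *2521^1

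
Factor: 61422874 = 2^1*151^1*203387^1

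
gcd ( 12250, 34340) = 10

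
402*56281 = 22624962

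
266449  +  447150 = 713599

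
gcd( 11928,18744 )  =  1704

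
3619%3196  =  423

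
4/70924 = 1/17731 =0.00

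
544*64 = 34816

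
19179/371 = 19179/371=51.70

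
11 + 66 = 77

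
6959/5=6959/5  =  1391.80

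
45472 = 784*58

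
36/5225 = 36/5225 = 0.01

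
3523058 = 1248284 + 2274774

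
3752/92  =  938/23 = 40.78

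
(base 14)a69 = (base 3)2211001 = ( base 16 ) 805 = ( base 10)2053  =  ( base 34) 1qd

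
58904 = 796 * 74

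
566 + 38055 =38621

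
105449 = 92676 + 12773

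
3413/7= 3413/7 = 487.57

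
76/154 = 38/77 = 0.49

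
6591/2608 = 6591/2608 =2.53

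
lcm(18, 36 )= 36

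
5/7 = 5/7=0.71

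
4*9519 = 38076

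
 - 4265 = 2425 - 6690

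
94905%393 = 192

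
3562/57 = 3562/57 = 62.49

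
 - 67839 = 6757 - 74596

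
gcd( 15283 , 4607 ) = 17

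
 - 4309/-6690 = 4309/6690 = 0.64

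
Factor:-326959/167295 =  - 3^(-1)*5^( - 1)*19^(-1)* 557^1  =  -  557/285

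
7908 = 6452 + 1456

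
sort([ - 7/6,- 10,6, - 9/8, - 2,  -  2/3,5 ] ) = [ - 10  , - 2, - 7/6,  -  9/8, - 2/3, 5, 6 ]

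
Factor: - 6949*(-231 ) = 1605219 =3^1*7^1*11^1*6949^1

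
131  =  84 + 47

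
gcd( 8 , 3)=1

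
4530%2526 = 2004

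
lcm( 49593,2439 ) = 148779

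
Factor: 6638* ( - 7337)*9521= - 463701320126=-2^1*11^1*23^1*29^1*3319^1*9521^1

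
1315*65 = 85475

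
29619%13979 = 1661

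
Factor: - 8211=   -  3^1 * 7^1*17^1*23^1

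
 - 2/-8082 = 1/4041 = 0.00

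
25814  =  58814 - 33000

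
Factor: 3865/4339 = 5^1*773^1*4339^( - 1)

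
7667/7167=1+500/7167 = 1.07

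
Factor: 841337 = 7^1 *263^1*457^1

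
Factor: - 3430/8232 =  - 2^(-2) * 3^ (-1) * 5^1  =  -5/12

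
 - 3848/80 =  - 481/10 = - 48.10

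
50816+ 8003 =58819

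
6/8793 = 2/2931 = 0.00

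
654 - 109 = 545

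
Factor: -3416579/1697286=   -  2^( - 1 )*3^(- 1 )*282881^(-1)*3416579^1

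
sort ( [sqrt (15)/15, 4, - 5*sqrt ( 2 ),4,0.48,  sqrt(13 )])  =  [ - 5* sqrt(2), sqrt( 15 )/15,0.48 , sqrt(13),4,4]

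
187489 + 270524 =458013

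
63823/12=5318 + 7/12 = 5318.58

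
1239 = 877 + 362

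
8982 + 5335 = 14317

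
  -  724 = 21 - 745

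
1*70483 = 70483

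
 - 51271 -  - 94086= 42815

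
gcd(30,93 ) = 3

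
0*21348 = 0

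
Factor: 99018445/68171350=2^ (-1) * 5^ ( - 1 )*13^( - 1)*373^1*53093^1 * 104879^( - 1) =19803689/13634270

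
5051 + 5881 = 10932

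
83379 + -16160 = 67219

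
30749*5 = 153745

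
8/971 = 8/971  =  0.01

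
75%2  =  1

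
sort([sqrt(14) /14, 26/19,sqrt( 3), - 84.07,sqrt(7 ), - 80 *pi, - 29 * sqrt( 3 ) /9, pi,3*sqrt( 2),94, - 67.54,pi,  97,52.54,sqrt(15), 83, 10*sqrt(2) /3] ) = [ - 80 * pi, - 84.07, - 67.54, - 29*sqrt(3)/9 , sqrt(14 ) /14 , 26/19,sqrt( 3)  ,  sqrt(7), pi,pi,sqrt ( 15),3*sqrt( 2) , 10 * sqrt(2 )/3,52.54,83, 94,97 ] 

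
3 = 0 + 3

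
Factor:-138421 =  - 149^1*929^1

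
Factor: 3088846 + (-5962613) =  - 2873767 = -13^1*221059^1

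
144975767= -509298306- -654274073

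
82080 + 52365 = 134445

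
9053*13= 117689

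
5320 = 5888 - 568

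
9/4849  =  9/4849 = 0.00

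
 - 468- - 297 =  - 171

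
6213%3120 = 3093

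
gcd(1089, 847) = 121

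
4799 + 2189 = 6988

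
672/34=336/17=19.76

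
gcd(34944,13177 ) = 1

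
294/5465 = 294/5465 = 0.05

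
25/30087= 25/30087 = 0.00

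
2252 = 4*563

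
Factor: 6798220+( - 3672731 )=449^1 * 6961^1 = 3125489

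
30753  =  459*67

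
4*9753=39012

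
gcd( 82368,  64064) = 9152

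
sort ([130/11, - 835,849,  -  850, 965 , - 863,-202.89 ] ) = [ - 863 , - 850 , - 835, - 202.89,130/11,849,965] 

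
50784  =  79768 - 28984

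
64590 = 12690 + 51900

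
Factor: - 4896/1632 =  - 3 = - 3^1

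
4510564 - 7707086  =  - 3196522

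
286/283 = 1 + 3/283= 1.01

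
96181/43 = 96181/43 = 2236.77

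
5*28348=141740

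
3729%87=75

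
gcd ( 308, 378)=14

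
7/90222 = 7/90222 = 0.00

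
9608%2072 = 1320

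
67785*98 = 6642930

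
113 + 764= 877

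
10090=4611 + 5479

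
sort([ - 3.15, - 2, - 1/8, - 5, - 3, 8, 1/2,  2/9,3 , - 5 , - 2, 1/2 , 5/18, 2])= [ - 5, - 5, - 3.15,-3, - 2, - 2, - 1/8, 2/9,5/18 , 1/2 , 1/2, 2, 3, 8]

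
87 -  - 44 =131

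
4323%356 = 51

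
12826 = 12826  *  1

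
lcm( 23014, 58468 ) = 2163316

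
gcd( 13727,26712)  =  371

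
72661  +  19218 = 91879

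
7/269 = 7/269 = 0.03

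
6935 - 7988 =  - 1053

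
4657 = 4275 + 382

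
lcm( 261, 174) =522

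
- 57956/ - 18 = 28978/9 =3219.78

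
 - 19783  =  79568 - 99351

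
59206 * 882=52219692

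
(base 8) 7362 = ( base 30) 47g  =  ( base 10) 3826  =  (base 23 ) 758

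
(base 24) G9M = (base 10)9454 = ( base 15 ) 2c04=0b10010011101110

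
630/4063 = 630/4063 =0.16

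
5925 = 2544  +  3381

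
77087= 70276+6811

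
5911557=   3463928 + 2447629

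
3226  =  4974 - 1748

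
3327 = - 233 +3560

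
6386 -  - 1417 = 7803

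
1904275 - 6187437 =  - 4283162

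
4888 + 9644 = 14532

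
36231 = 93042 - 56811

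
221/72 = 3 + 5/72 = 3.07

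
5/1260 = 1/252=0.00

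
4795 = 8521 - 3726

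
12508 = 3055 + 9453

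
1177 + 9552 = 10729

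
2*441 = 882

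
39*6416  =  250224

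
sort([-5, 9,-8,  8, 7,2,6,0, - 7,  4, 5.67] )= [-8, - 7, - 5,0, 2,4,5.67 , 6,7,8,9 ]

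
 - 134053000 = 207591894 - 341644894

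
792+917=1709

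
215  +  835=1050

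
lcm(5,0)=0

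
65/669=65/669 = 0.10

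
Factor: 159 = 3^1  *  53^1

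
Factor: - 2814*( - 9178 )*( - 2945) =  - 76060196940 = - 2^2*3^1*5^1*7^1*13^1*19^1*31^1*67^1*353^1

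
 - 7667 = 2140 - 9807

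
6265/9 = 6265/9 = 696.11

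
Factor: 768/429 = 256/143 = 2^8*11^(-1 )*13^ ( - 1 ) 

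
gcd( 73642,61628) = 2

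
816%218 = 162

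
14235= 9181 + 5054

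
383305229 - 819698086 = - 436392857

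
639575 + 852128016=852767591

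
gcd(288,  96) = 96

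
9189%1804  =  169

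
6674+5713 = 12387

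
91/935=91/935=   0.10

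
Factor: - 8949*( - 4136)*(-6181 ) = -228777748584 = - 2^3*3^1*7^1*11^1*19^1 * 47^1 *157^1*883^1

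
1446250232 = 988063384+458186848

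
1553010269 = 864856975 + 688153294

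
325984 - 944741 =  - 618757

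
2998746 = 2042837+955909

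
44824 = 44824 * 1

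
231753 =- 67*( - 3459) 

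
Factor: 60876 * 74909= 4560160284 = 2^2*3^2 * 19^1*89^1*173^1*433^1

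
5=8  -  3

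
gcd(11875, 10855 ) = 5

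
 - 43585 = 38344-81929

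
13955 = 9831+4124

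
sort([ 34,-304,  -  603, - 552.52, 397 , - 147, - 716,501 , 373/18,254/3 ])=[  -  716, - 603,-552.52, - 304, - 147, 373/18, 34, 254/3, 397,501]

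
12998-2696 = 10302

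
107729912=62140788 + 45589124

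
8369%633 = 140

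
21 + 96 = 117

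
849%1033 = 849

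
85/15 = 5 + 2/3=5.67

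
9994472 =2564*3898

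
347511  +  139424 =486935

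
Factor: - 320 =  - 2^6*5^1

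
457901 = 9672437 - 9214536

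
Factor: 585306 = 2^1*3^4*3613^1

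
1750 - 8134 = -6384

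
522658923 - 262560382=260098541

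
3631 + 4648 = 8279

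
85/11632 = 85/11632=   0.01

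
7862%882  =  806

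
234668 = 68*3451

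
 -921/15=-62 + 3/5 = -  61.40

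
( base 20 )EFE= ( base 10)5914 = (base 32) 5OQ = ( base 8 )13432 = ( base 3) 22010001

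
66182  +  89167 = 155349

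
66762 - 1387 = 65375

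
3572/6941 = 3572/6941 = 0.51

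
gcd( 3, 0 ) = 3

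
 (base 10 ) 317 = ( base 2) 100111101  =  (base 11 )269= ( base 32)9T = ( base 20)fh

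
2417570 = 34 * 71105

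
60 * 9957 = 597420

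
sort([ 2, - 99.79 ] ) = [ - 99.79,2 ]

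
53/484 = 53/484 = 0.11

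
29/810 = 29/810  =  0.04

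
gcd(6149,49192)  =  6149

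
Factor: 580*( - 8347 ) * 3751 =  - 18159566260 = - 2^2 * 5^1 * 11^2*17^1 * 29^1*31^1 * 491^1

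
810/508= 405/254 = 1.59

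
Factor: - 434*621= - 2^1 * 3^3*7^1*23^1*31^1 = - 269514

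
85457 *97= 8289329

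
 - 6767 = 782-7549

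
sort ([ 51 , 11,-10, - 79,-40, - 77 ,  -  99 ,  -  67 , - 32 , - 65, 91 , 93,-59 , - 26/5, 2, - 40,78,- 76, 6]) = [- 99, - 79, - 77, - 76,-67 , - 65,  -  59, - 40,  -  40,-32, - 10, - 26/5, 2, 6, 11 , 51,78,91,  93 ]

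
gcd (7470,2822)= 166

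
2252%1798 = 454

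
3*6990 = 20970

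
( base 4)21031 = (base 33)hs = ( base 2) 1001001101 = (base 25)NE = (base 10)589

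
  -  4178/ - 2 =2089/1 =2089.00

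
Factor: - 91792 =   -  2^4*5737^1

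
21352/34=628  =  628.00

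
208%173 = 35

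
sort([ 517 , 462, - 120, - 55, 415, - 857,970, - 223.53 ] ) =[ - 857 , - 223.53, - 120, - 55, 415,462,517,970] 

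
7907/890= 7907/890= 8.88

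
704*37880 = 26667520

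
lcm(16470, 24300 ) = 1482300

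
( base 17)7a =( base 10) 129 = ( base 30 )49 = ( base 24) 59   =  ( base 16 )81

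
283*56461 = 15978463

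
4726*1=4726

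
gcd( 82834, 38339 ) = 1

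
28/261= 28/261 = 0.11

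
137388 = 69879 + 67509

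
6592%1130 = 942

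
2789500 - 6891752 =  - 4102252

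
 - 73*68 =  - 4964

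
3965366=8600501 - 4635135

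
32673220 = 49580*659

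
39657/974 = 39657/974  =  40.72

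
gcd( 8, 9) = 1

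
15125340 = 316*47865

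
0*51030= 0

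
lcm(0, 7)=0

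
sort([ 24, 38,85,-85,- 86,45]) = [-86, - 85, 24,38,45 , 85 ] 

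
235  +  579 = 814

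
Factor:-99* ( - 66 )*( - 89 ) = -2^1*3^3*11^2*89^1 = - 581526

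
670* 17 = 11390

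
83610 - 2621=80989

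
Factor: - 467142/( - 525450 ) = 689/775 = 5^(-2 )*13^1*31^ ( - 1)*53^1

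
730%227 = 49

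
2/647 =2/647 = 0.00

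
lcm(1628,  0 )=0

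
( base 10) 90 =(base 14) 66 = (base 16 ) 5A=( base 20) 4a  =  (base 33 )2o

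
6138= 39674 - 33536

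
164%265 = 164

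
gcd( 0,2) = 2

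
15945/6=5315/2  =  2657.50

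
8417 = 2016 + 6401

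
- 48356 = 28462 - 76818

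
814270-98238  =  716032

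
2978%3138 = 2978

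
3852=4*963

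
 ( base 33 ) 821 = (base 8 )21113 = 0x224b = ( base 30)9MJ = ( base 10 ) 8779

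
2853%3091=2853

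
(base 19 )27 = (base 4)231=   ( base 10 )45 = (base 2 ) 101101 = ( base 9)50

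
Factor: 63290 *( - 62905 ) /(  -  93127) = 173098150/4049= 2^1*5^2 * 547^1*4049^( - 1)* 6329^1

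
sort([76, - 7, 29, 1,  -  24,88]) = [-24, - 7, 1,  29, 76, 88 ]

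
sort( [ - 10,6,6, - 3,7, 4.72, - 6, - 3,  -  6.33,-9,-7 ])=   [ - 10,-9, - 7, - 6.33 ,-6,  -  3, - 3, 4.72,6,6,  7]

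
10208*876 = 8942208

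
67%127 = 67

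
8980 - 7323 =1657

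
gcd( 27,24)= 3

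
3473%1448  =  577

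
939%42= 15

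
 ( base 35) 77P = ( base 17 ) 1da5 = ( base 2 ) 10001010001101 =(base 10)8845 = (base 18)1957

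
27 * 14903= 402381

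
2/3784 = 1/1892 = 0.00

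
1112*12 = 13344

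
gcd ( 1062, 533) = 1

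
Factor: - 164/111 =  - 2^2*  3^( - 1)*37^( - 1)*41^1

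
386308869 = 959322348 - 573013479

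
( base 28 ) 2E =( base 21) 37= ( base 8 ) 106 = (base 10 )70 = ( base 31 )28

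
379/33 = 379/33 = 11.48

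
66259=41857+24402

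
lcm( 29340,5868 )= 29340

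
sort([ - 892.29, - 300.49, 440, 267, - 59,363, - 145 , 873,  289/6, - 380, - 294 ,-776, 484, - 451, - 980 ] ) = [ - 980 , - 892.29, - 776,-451, - 380  , - 300.49, - 294, - 145, - 59,289/6, 267, 363,440,484, 873]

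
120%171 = 120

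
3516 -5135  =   - 1619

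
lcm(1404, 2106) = 4212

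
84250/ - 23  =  -3664+22/23 = - 3663.04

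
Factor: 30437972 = 2^2*7609493^1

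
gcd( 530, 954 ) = 106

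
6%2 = 0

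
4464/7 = 637 + 5/7 = 637.71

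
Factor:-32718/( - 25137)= 2^1*3^( - 2)*7^( - 1 )*41^1 = 82/63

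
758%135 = 83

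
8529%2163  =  2040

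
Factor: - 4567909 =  -37^1*123457^1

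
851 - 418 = 433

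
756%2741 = 756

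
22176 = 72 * 308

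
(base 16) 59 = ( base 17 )54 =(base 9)108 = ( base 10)89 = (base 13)6b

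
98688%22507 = 8660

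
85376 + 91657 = 177033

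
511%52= 43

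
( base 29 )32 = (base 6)225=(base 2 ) 1011001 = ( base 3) 10022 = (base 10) 89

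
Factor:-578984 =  - 2^3*7^3*211^1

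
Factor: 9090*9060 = 2^3*3^3 * 5^2 * 101^1*151^1 = 82355400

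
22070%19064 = 3006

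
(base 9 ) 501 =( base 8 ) 626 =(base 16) 196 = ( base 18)14a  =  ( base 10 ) 406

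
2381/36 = 2381/36=66.14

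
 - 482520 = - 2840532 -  - 2358012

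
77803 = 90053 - 12250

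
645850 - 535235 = 110615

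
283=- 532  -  - 815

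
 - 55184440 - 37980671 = -93165111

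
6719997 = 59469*113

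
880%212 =32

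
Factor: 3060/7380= 17/41= 17^1 * 41^(  -  1 ) 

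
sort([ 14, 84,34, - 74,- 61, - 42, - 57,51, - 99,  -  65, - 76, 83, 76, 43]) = [ - 99, - 76,-74, - 65, - 61, - 57, - 42, 14,  34,  43,51, 76, 83, 84]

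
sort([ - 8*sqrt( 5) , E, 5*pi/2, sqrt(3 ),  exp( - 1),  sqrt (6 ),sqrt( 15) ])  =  [ - 8*sqrt( 5 ), exp( - 1 ), sqrt(3),sqrt(6), E, sqrt( 15 ), 5*pi/2 ] 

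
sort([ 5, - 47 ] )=[  -  47,5 ] 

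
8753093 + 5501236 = 14254329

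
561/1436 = 561/1436 =0.39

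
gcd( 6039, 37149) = 183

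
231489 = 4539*51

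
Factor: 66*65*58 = 248820 = 2^2* 3^1 *5^1*11^1*13^1*29^1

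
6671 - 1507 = 5164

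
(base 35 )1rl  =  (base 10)2191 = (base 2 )100010001111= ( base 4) 202033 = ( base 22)4bd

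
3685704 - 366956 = 3318748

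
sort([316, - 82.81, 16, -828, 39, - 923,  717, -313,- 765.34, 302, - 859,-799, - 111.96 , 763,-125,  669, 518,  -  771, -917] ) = [- 923, - 917,  -  859,  -  828,-799,  -  771,- 765.34, - 313,  -  125 , - 111.96, - 82.81,16,  39, 302, 316, 518,669,717,763]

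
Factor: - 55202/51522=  - 27601/25761 = - 3^(-1)*7^1*31^(-1)*277^(  -  1)* 3943^1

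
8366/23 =8366/23 = 363.74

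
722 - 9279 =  - 8557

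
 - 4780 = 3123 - 7903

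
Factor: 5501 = 5501^1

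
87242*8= 697936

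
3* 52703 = 158109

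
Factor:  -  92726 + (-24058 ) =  - 116784=   - 2^4*3^2* 811^1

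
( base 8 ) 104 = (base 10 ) 68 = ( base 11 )62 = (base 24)2k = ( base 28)2c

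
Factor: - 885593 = -547^1*1619^1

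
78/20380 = 39/10190= 0.00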